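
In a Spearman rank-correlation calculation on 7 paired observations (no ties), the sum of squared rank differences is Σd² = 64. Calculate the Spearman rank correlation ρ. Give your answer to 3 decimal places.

ρ = 1 − 6Σd² / [n(n²−1)] = 1 − 6×64 / (7×48)
  = 1 − 384/336 = 1 − 1.1429 ≈ -0.143

-0.143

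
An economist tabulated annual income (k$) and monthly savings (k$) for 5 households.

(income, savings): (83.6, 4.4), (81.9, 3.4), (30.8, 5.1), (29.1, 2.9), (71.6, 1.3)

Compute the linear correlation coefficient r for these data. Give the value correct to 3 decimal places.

n = 5, Σx = 297, Σy = 17.1, Σx² = 20618.58, Σy² = 67.03, Σxy = 980.85
nΣxy − ΣxΣy = 4904.25 − 5078.7 = -174.45
nΣx² − (Σx)² = 103092.9 − 88209 = 14883.9; nΣy² − (Σy)² = 335.15 − 292.41 = 42.74
r = -174.45 / √(14883.9 × 42.74) = -174.45 / 797.5825 ≈ -0.219

-0.219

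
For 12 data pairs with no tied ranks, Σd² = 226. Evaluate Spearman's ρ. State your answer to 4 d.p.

0.2098

ρ = 1 − 6Σd² / [n(n²−1)] = 1 − 6×226 / (12×143)
  = 1 − 1356/1716 = 1 − 0.79021 ≈ 0.2098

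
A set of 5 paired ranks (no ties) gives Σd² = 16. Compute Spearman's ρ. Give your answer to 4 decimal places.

0.2000

ρ = 1 − 6Σd² / [n(n²−1)] = 1 − 6×16 / (5×24)
  = 1 − 96/120 = 1 − 0.80000 ≈ 0.2000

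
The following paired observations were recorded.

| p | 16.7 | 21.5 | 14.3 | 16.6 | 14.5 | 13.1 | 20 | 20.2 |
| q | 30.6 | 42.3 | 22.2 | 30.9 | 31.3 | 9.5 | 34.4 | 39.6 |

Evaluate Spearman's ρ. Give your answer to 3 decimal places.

0.905

Rank p: 5, 8, 2, 4, 3, 1, 6, 7
Rank q: 3, 8, 2, 4, 5, 1, 6, 7
d = rank(p) − rank(q): 2, 0, 0, 0, -2, 0, 0, 0; Σd² = 8
ρ = 1 − 6Σd² / [n(n²−1)] = 1 − 6×8 / (8×63) = 1 − 48/504 ≈ 0.905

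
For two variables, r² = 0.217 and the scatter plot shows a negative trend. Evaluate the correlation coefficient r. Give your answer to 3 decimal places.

|r| = √0.217 = 0.466
The association is negative, so r = −0.466.

-0.466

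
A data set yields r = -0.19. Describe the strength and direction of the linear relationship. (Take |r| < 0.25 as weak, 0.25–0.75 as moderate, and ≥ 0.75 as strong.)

weak negative

r = -0.19 < 0 so the relationship is negative.
|r| = 0.19, which falls in the weak range.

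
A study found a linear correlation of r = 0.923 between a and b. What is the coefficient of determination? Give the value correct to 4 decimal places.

0.8519

r² = (0.923)² = 0.8519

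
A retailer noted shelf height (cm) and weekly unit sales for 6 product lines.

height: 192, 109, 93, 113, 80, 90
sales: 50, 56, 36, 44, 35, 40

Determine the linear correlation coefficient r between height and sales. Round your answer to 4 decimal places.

0.5814

n = 6, Σx = 677, Σy = 261, Σx² = 84663, Σy² = 11693, Σxy = 30424
nΣxy − ΣxΣy = 182544 − 176697 = 5847
nΣx² − (Σx)² = 507978 − 458329 = 49649; nΣy² − (Σy)² = 70158 − 68121 = 2037
r = 5847 / √(49649 × 2037) = 5847 / 10056.5905 ≈ 0.5814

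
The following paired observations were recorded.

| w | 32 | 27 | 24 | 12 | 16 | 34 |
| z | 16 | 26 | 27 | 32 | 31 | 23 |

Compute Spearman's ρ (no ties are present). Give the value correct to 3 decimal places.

Rank w: 5, 4, 3, 1, 2, 6
Rank z: 1, 3, 4, 6, 5, 2
d = rank(w) − rank(z): 4, 1, -1, -5, -3, 4; Σd² = 68
ρ = 1 − 6Σd² / [n(n²−1)] = 1 − 6×68 / (6×35) = 1 − 408/210 ≈ -0.943

-0.943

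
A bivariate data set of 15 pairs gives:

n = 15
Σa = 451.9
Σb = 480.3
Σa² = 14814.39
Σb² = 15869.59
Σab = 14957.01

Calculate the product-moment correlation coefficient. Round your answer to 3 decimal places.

r = (nΣab − ΣaΣb) / √[(nΣa² − (Σa)²)(nΣb² − (Σb)²)]
Numerator: 15×14957.01 − 451.9×480.3 = 7307.58
Denominator: √[(222215.85 − 204213.61)(238043.85 − 230688.09)] = √[18002.24 × 7355.76] = 11507.3957
r = 7307.58 / 11507.3957 ≈ 0.635

0.635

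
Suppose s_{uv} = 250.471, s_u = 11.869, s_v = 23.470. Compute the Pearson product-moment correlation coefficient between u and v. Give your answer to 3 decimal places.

0.899

r = Cov(u,v) / (s_u · s_v) = 250.471 / (11.869 × 23.470)
  = 250.471 / 278.5654 ≈ 0.899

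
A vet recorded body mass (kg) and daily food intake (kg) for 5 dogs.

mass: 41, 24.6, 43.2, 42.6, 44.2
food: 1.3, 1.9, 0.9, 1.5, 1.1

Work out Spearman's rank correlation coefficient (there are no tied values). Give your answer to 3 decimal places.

-0.800

Rank mass: 2, 1, 4, 3, 5
Rank food: 3, 5, 1, 4, 2
d = rank(mass) − rank(food): -1, -4, 3, -1, 3; Σd² = 36
ρ = 1 − 6Σd² / [n(n²−1)] = 1 − 6×36 / (5×24) = 1 − 216/120 ≈ -0.800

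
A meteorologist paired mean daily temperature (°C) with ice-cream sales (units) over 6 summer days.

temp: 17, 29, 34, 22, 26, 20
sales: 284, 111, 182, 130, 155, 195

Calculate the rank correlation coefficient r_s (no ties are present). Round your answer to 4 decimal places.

-0.6000

Rank temp: 1, 5, 6, 3, 4, 2
Rank sales: 6, 1, 4, 2, 3, 5
d = rank(temp) − rank(sales): -5, 4, 2, 1, 1, -3; Σd² = 56
ρ = 1 − 6Σd² / [n(n²−1)] = 1 − 6×56 / (6×35) = 1 − 336/210 ≈ -0.6000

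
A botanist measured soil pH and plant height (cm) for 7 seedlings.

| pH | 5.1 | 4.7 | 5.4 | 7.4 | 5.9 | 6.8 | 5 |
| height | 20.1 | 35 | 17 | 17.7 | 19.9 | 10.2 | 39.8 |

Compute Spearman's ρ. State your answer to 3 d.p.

-0.786

Rank pH: 3, 1, 4, 7, 5, 6, 2
Rank height: 5, 6, 2, 3, 4, 1, 7
d = rank(pH) − rank(height): -2, -5, 2, 4, 1, 5, -5; Σd² = 100
ρ = 1 − 6Σd² / [n(n²−1)] = 1 − 6×100 / (7×48) = 1 − 600/336 ≈ -0.786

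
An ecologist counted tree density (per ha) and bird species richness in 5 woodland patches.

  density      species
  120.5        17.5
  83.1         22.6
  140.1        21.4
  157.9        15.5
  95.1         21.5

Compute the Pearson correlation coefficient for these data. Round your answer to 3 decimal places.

-0.739

n = 5, Σx = 596.7, Σy = 98.5, Σx² = 75030.29, Σy² = 1977.47, Σxy = 11477.05
nΣxy − ΣxΣy = 57385.25 − 58774.95 = -1389.7
nΣx² − (Σx)² = 375151.45 − 356050.89 = 19100.56; nΣy² − (Σy)² = 9887.35 − 9702.25 = 185.1
r = -1389.7 / √(19100.56 × 185.1) = -1389.7 / 1880.2962 ≈ -0.739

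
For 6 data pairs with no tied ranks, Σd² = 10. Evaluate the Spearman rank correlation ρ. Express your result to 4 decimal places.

ρ = 1 − 6Σd² / [n(n²−1)] = 1 − 6×10 / (6×35)
  = 1 − 60/210 = 1 − 0.28571 ≈ 0.7143

0.7143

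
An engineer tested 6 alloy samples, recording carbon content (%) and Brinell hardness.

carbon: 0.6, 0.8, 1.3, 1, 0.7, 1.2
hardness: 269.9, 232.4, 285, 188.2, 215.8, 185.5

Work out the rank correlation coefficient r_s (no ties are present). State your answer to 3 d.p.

Rank carbon: 1, 3, 6, 4, 2, 5
Rank hardness: 5, 4, 6, 2, 3, 1
d = rank(carbon) − rank(hardness): -4, -1, 0, 2, -1, 4; Σd² = 38
ρ = 1 − 6Σd² / [n(n²−1)] = 1 − 6×38 / (6×35) = 1 − 228/210 ≈ -0.086

-0.086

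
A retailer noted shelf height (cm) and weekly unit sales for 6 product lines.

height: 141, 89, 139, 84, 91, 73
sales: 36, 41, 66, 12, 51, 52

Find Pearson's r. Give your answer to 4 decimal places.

n = 6, Σx = 617, Σy = 258, Σx² = 67789, Σy² = 12782, Σxy = 27344
nΣxy − ΣxΣy = 164064 − 159186 = 4878
nΣx² − (Σx)² = 406734 − 380689 = 26045; nΣy² − (Σy)² = 76692 − 66564 = 10128
r = 4878 / √(26045 × 10128) = 4878 / 16241.4211 ≈ 0.3003

0.3003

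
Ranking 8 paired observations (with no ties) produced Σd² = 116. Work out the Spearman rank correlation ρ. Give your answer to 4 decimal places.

-0.3810

ρ = 1 − 6Σd² / [n(n²−1)] = 1 − 6×116 / (8×63)
  = 1 − 696/504 = 1 − 1.38095 ≈ -0.3810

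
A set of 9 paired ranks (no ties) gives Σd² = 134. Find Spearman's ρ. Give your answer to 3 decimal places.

ρ = 1 − 6Σd² / [n(n²−1)] = 1 − 6×134 / (9×80)
  = 1 − 804/720 = 1 − 1.1167 ≈ -0.117

-0.117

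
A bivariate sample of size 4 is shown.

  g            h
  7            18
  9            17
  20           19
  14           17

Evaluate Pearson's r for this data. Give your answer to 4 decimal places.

n = 4, Σg = 50, Σh = 71, Σg² = 726, Σh² = 1263, Σgh = 897
nΣgh − ΣgΣh = 3588 − 3550 = 38
nΣg² − (Σg)² = 2904 − 2500 = 404; nΣh² − (Σh)² = 5052 − 5041 = 11
r = 38 / √(404 × 11) = 38 / 66.6633 ≈ 0.5700

0.5700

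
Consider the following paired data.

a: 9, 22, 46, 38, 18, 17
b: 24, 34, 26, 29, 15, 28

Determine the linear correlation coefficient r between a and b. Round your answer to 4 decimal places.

0.2418

n = 6, Σa = 150, Σb = 156, Σa² = 4738, Σb² = 4258, Σab = 4008
nΣab − ΣaΣb = 24048 − 23400 = 648
nΣa² − (Σa)² = 28428 − 22500 = 5928; nΣb² − (Σb)² = 25548 − 24336 = 1212
r = 648 / √(5928 × 1212) = 648 / 2680.4358 ≈ 0.2418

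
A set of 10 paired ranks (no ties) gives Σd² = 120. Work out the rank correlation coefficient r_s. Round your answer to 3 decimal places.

ρ = 1 − 6Σd² / [n(n²−1)] = 1 − 6×120 / (10×99)
  = 1 − 720/990 = 1 − 0.7273 ≈ 0.273

0.273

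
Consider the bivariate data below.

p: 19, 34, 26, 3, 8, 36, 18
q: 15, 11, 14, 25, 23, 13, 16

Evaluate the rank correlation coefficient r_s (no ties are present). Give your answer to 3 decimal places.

-0.964

Rank p: 4, 6, 5, 1, 2, 7, 3
Rank q: 4, 1, 3, 7, 6, 2, 5
d = rank(p) − rank(q): 0, 5, 2, -6, -4, 5, -2; Σd² = 110
ρ = 1 − 6Σd² / [n(n²−1)] = 1 − 6×110 / (7×48) = 1 − 660/336 ≈ -0.964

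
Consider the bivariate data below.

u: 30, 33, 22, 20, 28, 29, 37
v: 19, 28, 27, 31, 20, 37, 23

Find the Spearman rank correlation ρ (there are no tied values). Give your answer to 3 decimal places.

Rank u: 5, 6, 2, 1, 3, 4, 7
Rank v: 1, 5, 4, 6, 2, 7, 3
d = rank(u) − rank(v): 4, 1, -2, -5, 1, -3, 4; Σd² = 72
ρ = 1 − 6Σd² / [n(n²−1)] = 1 − 6×72 / (7×48) = 1 − 432/336 ≈ -0.286

-0.286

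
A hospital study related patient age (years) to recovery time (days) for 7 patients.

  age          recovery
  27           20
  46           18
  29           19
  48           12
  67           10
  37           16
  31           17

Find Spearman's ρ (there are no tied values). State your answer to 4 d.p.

-0.8929

Rank age: 1, 5, 2, 6, 7, 4, 3
Rank recovery: 7, 5, 6, 2, 1, 3, 4
d = rank(age) − rank(recovery): -6, 0, -4, 4, 6, 1, -1; Σd² = 106
ρ = 1 − 6Σd² / [n(n²−1)] = 1 − 6×106 / (7×48) = 1 − 636/336 ≈ -0.8929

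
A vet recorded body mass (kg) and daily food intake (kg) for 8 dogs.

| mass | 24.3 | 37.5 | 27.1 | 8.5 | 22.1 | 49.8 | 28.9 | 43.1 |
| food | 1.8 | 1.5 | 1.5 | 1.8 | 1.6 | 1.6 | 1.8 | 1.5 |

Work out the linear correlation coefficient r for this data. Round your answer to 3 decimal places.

n = 8, Σx = 241.3, Σy = 13.1, Σx² = 8464.67, Σy² = 21.59, Σxy = 387.65
nΣxy − ΣxΣy = 3101.2 − 3161.03 = -59.83
nΣx² − (Σx)² = 67717.36 − 58225.69 = 9491.67; nΣy² − (Σy)² = 172.72 − 171.61 = 1.11
r = -59.83 / √(9491.67 × 1.11) = -59.83 / 102.6438 ≈ -0.583

-0.583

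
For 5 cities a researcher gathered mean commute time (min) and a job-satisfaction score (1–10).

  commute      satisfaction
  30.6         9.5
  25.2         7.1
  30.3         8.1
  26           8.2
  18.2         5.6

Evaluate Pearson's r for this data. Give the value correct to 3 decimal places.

n = 5, Σx = 130.3, Σy = 38.5, Σx² = 3496.73, Σy² = 304.87, Σxy = 1030.17
nΣxy − ΣxΣy = 5150.85 − 5016.55 = 134.3
nΣx² − (Σx)² = 17483.65 − 16978.09 = 505.56; nΣy² − (Σy)² = 1524.35 − 1482.25 = 42.1
r = 134.3 / √(505.56 × 42.1) = 134.3 / 145.8906 ≈ 0.921

0.921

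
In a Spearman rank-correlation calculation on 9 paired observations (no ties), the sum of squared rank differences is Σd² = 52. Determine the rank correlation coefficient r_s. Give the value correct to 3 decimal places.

0.567

ρ = 1 − 6Σd² / [n(n²−1)] = 1 − 6×52 / (9×80)
  = 1 − 312/720 = 1 − 0.4333 ≈ 0.567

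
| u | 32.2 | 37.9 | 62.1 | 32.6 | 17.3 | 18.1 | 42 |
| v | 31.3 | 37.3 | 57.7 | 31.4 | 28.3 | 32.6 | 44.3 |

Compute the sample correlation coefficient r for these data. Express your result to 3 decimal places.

0.921

n = 7, Σu = 242.2, Σv = 262.9, Σu² = 9783.32, Σv² = 10512.37, Σuv = 9968.59
nΣuv − ΣuΣv = 69780.13 − 63674.38 = 6105.75
nΣu² − (Σu)² = 68483.24 − 58660.84 = 9822.4; nΣv² − (Σv)² = 73586.59 − 69116.41 = 4470.18
r = 6105.75 / √(9822.4 × 4470.18) = 6105.75 / 6626.3033 ≈ 0.921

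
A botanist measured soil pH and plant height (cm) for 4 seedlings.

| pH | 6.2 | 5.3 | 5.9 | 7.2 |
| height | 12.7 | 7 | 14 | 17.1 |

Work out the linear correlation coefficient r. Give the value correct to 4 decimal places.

0.9086

n = 4, Σx = 24.6, Σy = 50.8, Σx² = 153.18, Σy² = 698.7, Σxy = 321.56
nΣxy − ΣxΣy = 1286.24 − 1249.68 = 36.56
nΣx² − (Σx)² = 612.72 − 605.16 = 7.56; nΣy² − (Σy)² = 2794.8 − 2580.64 = 214.16
r = 36.56 / √(7.56 × 214.16) = 36.56 / 40.2374 ≈ 0.9086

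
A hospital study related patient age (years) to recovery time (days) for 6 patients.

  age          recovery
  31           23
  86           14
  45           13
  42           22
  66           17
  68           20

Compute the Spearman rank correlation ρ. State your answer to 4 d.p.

-0.6000

Rank age: 1, 6, 3, 2, 4, 5
Rank recovery: 6, 2, 1, 5, 3, 4
d = rank(age) − rank(recovery): -5, 4, 2, -3, 1, 1; Σd² = 56
ρ = 1 − 6Σd² / [n(n²−1)] = 1 − 6×56 / (6×35) = 1 − 336/210 ≈ -0.6000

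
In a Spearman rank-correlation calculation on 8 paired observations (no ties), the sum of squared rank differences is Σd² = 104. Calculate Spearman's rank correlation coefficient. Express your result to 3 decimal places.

ρ = 1 − 6Σd² / [n(n²−1)] = 1 − 6×104 / (8×63)
  = 1 − 624/504 = 1 − 1.2381 ≈ -0.238

-0.238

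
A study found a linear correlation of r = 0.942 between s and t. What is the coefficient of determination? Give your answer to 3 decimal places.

r² = (0.942)² = 0.887

0.887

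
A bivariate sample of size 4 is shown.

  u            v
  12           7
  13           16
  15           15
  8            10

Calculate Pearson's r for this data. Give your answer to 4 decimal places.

0.5604

n = 4, Σu = 48, Σv = 48, Σu² = 602, Σv² = 630, Σuv = 597
nΣuv − ΣuΣv = 2388 − 2304 = 84
nΣu² − (Σu)² = 2408 − 2304 = 104; nΣv² − (Σv)² = 2520 − 2304 = 216
r = 84 / √(104 × 216) = 84 / 149.8800 ≈ 0.5604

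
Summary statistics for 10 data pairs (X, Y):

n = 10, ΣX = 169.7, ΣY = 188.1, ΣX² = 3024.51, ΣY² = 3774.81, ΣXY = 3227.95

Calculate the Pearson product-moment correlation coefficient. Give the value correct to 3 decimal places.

0.194

r = (nΣXY − ΣXΣY) / √[(nΣX² − (ΣX)²)(nΣY² − (ΣY)²)]
Numerator: 10×3227.95 − 169.7×188.1 = 358.93
Denominator: √[(30245.1 − 28798.09)(37748.1 − 35381.61)] = √[1447.01 × 2366.49] = 1850.4958
r = 358.93 / 1850.4958 ≈ 0.194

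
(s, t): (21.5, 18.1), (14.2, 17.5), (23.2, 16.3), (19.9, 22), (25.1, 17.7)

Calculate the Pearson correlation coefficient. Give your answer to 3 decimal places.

-0.155

n = 5, Σs = 103.9, Σt = 91.6, Σs² = 2228.15, Σt² = 1696.84, Σst = 1897.88
nΣst − ΣsΣt = 9489.4 − 9517.24 = -27.84
nΣs² − (Σs)² = 11140.75 − 10795.21 = 345.54; nΣt² − (Σt)² = 8484.2 − 8390.56 = 93.64
r = -27.84 / √(345.54 × 93.64) = -27.84 / 179.8788 ≈ -0.155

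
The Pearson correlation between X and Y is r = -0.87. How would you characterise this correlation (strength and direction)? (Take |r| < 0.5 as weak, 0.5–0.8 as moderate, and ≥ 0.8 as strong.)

r = -0.87 < 0 so the relationship is negative.
|r| = 0.87, which falls in the strong range.

strong negative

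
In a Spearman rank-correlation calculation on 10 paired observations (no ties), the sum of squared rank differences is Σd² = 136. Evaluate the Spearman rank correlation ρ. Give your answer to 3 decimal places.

ρ = 1 − 6Σd² / [n(n²−1)] = 1 − 6×136 / (10×99)
  = 1 − 816/990 = 1 − 0.8242 ≈ 0.176

0.176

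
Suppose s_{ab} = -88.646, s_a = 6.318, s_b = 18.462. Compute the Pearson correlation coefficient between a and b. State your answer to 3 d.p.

-0.760

r = Cov(a,b) / (s_a · s_b) = -88.646 / (6.318 × 18.462)
  = -88.646 / 116.6429 ≈ -0.760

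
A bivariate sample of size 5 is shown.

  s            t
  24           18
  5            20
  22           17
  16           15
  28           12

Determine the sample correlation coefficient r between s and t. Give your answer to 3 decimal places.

-0.697

n = 5, Σs = 95, Σt = 82, Σs² = 2125, Σt² = 1382, Σst = 1482
nΣst − ΣsΣt = 7410 − 7790 = -380
nΣs² − (Σs)² = 10625 − 9025 = 1600; nΣt² − (Σt)² = 6910 − 6724 = 186
r = -380 / √(1600 × 186) = -380 / 545.5273 ≈ -0.697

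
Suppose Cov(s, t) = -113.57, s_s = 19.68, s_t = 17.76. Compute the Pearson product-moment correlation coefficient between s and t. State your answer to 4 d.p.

-0.3249

r = Cov(s,t) / (s_s · s_t) = -113.57 / (19.68 × 17.76)
  = -113.57 / 349.5168 ≈ -0.3249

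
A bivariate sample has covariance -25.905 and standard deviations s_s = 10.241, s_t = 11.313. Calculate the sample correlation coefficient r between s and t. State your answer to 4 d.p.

-0.2236

r = Cov(s,t) / (s_s · s_t) = -25.905 / (10.241 × 11.313)
  = -25.905 / 115.8564 ≈ -0.2236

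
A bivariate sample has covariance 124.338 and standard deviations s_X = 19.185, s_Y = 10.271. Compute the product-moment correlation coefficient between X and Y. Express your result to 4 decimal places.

0.6310

r = Cov(X,Y) / (s_X · s_Y) = 124.338 / (19.185 × 10.271)
  = 124.338 / 197.0491 ≈ 0.6310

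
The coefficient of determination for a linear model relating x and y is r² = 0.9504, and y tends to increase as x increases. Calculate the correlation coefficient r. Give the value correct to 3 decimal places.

|r| = √0.9504 = 0.975
The association is positive, so r = 0.975.

0.975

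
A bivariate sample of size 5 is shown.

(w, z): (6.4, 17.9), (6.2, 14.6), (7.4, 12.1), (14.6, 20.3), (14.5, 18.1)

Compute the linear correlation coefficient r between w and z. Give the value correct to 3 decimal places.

n = 5, Σw = 49.1, Σz = 83, Σw² = 557.57, Σz² = 1419.68, Σwz = 853.45
nΣwz − ΣwΣz = 4267.25 − 4075.3 = 191.95
nΣw² − (Σw)² = 2787.85 − 2410.81 = 377.04; nΣz² − (Σz)² = 7098.4 − 6889 = 209.4
r = 191.95 / √(377.04 × 209.4) = 191.95 / 280.9843 ≈ 0.683

0.683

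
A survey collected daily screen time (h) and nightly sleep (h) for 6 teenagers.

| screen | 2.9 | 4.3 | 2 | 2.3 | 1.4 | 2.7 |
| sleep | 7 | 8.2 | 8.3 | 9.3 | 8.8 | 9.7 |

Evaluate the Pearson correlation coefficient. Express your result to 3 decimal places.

n = 6, Σx = 15.6, Σy = 51.3, Σx² = 45.44, Σy² = 443.15, Σxy = 132.06
nΣxy − ΣxΣy = 792.36 − 800.28 = -7.92
nΣx² − (Σx)² = 272.64 − 243.36 = 29.28; nΣy² − (Σy)² = 2658.9 − 2631.69 = 27.21
r = -7.92 / √(29.28 × 27.21) = -7.92 / 28.2260 ≈ -0.281

-0.281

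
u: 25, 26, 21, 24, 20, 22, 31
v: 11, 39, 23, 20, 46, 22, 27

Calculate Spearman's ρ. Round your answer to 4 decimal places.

Rank u: 5, 6, 2, 4, 1, 3, 7
Rank v: 1, 6, 4, 2, 7, 3, 5
d = rank(u) − rank(v): 4, 0, -2, 2, -6, 0, 2; Σd² = 64
ρ = 1 − 6Σd² / [n(n²−1)] = 1 − 6×64 / (7×48) = 1 − 384/336 ≈ -0.1429

-0.1429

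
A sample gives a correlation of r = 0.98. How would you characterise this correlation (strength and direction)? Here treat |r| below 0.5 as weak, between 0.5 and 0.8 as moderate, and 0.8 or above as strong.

r = 0.98 > 0 so the relationship is positive.
|r| = 0.98, which falls in the strong range.

strong positive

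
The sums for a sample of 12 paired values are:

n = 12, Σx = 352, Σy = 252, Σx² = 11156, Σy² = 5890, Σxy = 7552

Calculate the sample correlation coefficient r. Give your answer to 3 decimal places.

r = (nΣxy − ΣxΣy) / √[(nΣx² − (Σx)²)(nΣy² − (Σy)²)]
Numerator: 12×7552 − 352×252 = 1920
Denominator: √[(133872 − 123904)(70680 − 63504)] = √[9968 × 7176] = 8457.5628
r = 1920 / 8457.5628 ≈ 0.227

0.227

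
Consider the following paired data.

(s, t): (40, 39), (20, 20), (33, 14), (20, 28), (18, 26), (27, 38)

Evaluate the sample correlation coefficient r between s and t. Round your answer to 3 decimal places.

0.305

n = 6, Σs = 158, Σt = 165, Σs² = 4542, Σt² = 5021, Σst = 4476
nΣst − ΣsΣt = 26856 − 26070 = 786
nΣs² − (Σs)² = 27252 − 24964 = 2288; nΣt² − (Σt)² = 30126 − 27225 = 2901
r = 786 / √(2288 × 2901) = 786 / 2576.3323 ≈ 0.305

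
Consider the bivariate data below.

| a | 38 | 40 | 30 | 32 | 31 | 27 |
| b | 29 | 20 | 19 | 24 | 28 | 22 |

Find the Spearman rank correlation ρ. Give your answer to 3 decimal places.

0.257

Rank a: 5, 6, 2, 4, 3, 1
Rank b: 6, 2, 1, 4, 5, 3
d = rank(a) − rank(b): -1, 4, 1, 0, -2, -2; Σd² = 26
ρ = 1 − 6Σd² / [n(n²−1)] = 1 − 6×26 / (6×35) = 1 − 156/210 ≈ 0.257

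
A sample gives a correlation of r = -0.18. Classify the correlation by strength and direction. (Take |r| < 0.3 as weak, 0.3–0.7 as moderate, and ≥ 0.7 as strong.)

weak negative

r = -0.18 < 0 so the relationship is negative.
|r| = 0.18, which falls in the weak range.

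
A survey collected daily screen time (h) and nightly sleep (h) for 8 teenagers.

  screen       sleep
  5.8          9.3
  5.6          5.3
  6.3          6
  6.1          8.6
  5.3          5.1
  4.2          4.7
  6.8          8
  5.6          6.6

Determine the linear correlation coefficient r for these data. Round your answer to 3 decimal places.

n = 8, Σx = 45.7, Σy = 53.6, Σx² = 265.23, Σy² = 380.2, Σxy = 312.01
nΣxy − ΣxΣy = 2496.08 − 2449.52 = 46.56
nΣx² − (Σx)² = 2121.84 − 2088.49 = 33.35; nΣy² − (Σy)² = 3041.6 − 2872.96 = 168.64
r = 46.56 / √(33.35 × 168.64) = 46.56 / 74.9943 ≈ 0.621

0.621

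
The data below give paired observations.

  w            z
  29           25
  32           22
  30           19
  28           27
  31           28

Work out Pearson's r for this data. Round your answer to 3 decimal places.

-0.299

n = 5, Σw = 150, Σz = 121, Σw² = 4510, Σz² = 2983, Σwz = 3623
nΣwz − ΣwΣz = 18115 − 18150 = -35
nΣw² − (Σw)² = 22550 − 22500 = 50; nΣz² − (Σz)² = 14915 − 14641 = 274
r = -35 / √(50 × 274) = -35 / 117.0470 ≈ -0.299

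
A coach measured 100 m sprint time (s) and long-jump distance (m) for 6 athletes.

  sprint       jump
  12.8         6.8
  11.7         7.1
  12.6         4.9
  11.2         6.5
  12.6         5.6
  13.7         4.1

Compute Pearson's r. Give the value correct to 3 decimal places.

n = 6, Σx = 74.6, Σy = 35, Σx² = 931.38, Σy² = 211.08, Σxy = 431.38
nΣxy − ΣxΣy = 2588.28 − 2611 = -22.72
nΣx² − (Σx)² = 5588.28 − 5565.16 = 23.12; nΣy² − (Σy)² = 1266.48 − 1225 = 41.48
r = -22.72 / √(23.12 × 41.48) = -22.72 / 30.9680 ≈ -0.734

-0.734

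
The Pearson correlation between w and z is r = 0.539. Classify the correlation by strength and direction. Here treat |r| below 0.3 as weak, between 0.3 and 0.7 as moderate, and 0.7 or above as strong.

r = 0.539 > 0 so the relationship is positive.
|r| = 0.539, which falls in the moderate range.

moderate positive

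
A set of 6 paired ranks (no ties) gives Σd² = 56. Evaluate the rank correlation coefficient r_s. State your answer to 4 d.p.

ρ = 1 − 6Σd² / [n(n²−1)] = 1 − 6×56 / (6×35)
  = 1 − 336/210 = 1 − 1.60000 ≈ -0.6000

-0.6000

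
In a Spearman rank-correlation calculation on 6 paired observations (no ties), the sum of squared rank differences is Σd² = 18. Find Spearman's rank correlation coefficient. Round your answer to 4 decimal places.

0.4857

ρ = 1 − 6Σd² / [n(n²−1)] = 1 − 6×18 / (6×35)
  = 1 − 108/210 = 1 − 0.51429 ≈ 0.4857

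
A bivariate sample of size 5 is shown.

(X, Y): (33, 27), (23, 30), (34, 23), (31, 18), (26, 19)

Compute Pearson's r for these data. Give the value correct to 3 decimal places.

n = 5, ΣX = 147, ΣY = 117, ΣX² = 4411, ΣY² = 2843, ΣXY = 3415
nΣXY − ΣXΣY = 17075 − 17199 = -124
nΣX² − (ΣX)² = 22055 − 21609 = 446; nΣY² − (ΣY)² = 14215 − 13689 = 526
r = -124 / √(446 × 526) = -124 / 484.3511 ≈ -0.256

-0.256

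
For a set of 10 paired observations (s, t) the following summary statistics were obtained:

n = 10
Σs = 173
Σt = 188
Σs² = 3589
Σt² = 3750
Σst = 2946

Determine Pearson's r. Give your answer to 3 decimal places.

r = (nΣst − ΣsΣt) / √[(nΣs² − (Σs)²)(nΣt² − (Σt)²)]
Numerator: 10×2946 − 173×188 = -3064
Denominator: √[(35890 − 29929)(37500 − 35344)] = √[5961 × 2156] = 3584.9569
r = -3064 / 3584.9569 ≈ -0.855

-0.855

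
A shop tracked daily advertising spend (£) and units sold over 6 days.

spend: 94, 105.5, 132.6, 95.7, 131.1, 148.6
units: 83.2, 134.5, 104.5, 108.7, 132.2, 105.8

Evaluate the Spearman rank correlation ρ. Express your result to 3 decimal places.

0.086

Rank spend: 1, 3, 5, 2, 4, 6
Rank units: 1, 6, 2, 4, 5, 3
d = rank(spend) − rank(units): 0, -3, 3, -2, -1, 3; Σd² = 32
ρ = 1 − 6Σd² / [n(n²−1)] = 1 − 6×32 / (6×35) = 1 − 192/210 ≈ 0.086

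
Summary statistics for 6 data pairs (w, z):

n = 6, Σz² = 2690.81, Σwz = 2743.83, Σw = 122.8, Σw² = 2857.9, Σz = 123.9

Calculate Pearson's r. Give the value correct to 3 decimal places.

0.974

r = (nΣwz − ΣwΣz) / √[(nΣw² − (Σw)²)(nΣz² − (Σz)²)]
Numerator: 6×2743.83 − 122.8×123.9 = 1248.06
Denominator: √[(17147.4 − 15079.84)(16144.86 − 15351.21)] = √[2067.56 × 793.65] = 1280.9836
r = 1248.06 / 1280.9836 ≈ 0.974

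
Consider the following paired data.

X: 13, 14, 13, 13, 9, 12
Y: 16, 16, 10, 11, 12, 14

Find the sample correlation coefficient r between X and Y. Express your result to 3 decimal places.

n = 6, ΣX = 74, ΣY = 79, ΣX² = 928, ΣY² = 1073, ΣXY = 981
nΣXY − ΣXΣY = 5886 − 5846 = 40
nΣX² − (ΣX)² = 5568 − 5476 = 92; nΣY² − (ΣY)² = 6438 − 6241 = 197
r = 40 / √(92 × 197) = 40 / 134.6254 ≈ 0.297

0.297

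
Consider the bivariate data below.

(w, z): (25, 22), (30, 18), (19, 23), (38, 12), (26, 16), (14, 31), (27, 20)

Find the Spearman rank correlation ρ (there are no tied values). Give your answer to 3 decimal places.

Rank w: 3, 6, 2, 7, 4, 1, 5
Rank z: 5, 3, 6, 1, 2, 7, 4
d = rank(w) − rank(z): -2, 3, -4, 6, 2, -6, 1; Σd² = 106
ρ = 1 − 6Σd² / [n(n²−1)] = 1 − 6×106 / (7×48) = 1 − 636/336 ≈ -0.893

-0.893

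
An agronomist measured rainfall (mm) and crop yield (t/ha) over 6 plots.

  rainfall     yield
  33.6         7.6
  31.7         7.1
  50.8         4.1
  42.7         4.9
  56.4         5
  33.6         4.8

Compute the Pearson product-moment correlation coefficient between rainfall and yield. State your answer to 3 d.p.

n = 6, Σx = 248.8, Σy = 33.5, Σx² = 10847.7, Σy² = 197.03, Σxy = 1341.22
nΣxy − ΣxΣy = 8047.32 − 8334.8 = -287.48
nΣx² − (Σx)² = 65086.2 − 61901.44 = 3184.76; nΣy² − (Σy)² = 1182.18 − 1122.25 = 59.93
r = -287.48 / √(3184.76 × 59.93) = -287.48 / 436.8783 ≈ -0.658

-0.658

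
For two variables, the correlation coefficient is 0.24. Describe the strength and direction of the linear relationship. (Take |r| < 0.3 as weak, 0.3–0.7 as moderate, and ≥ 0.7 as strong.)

r = 0.24 > 0 so the relationship is positive.
|r| = 0.24, which falls in the weak range.

weak positive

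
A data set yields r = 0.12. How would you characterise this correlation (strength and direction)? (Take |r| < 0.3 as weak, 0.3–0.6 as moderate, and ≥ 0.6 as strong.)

r = 0.12 > 0 so the relationship is positive.
|r| = 0.12, which falls in the weak range.

weak positive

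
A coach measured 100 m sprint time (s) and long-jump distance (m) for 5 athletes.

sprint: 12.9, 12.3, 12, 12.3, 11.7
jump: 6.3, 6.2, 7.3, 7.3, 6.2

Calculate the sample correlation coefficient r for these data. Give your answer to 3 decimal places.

-0.127

n = 5, Σx = 61.2, Σy = 33.3, Σx² = 749.88, Σy² = 223.15, Σxy = 407.46
nΣxy − ΣxΣy = 2037.3 − 2037.96 = -0.66
nΣx² − (Σx)² = 3749.4 − 3745.44 = 3.96; nΣy² − (Σy)² = 1115.75 − 1108.89 = 6.86
r = -0.66 / √(3.96 × 6.86) = -0.66 / 5.2121 ≈ -0.127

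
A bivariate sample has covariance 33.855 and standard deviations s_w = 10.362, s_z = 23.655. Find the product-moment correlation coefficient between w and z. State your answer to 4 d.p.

r = Cov(w,z) / (s_w · s_z) = 33.855 / (10.362 × 23.655)
  = 33.855 / 245.1131 ≈ 0.1381

0.1381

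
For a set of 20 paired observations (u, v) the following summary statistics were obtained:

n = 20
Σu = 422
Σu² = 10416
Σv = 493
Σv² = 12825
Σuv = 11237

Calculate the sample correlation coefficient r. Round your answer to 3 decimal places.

0.828

r = (nΣuv − ΣuΣv) / √[(nΣu² − (Σu)²)(nΣv² − (Σv)²)]
Numerator: 20×11237 − 422×493 = 16694
Denominator: √[(208320 − 178084)(256500 − 243049)] = √[30236 × 13451] = 20166.9144
r = 16694 / 20166.9144 ≈ 0.828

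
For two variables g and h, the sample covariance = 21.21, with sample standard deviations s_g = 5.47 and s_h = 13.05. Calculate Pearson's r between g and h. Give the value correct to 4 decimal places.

r = Cov(g,h) / (s_g · s_h) = 21.21 / (5.47 × 13.05)
  = 21.21 / 71.3835 ≈ 0.2971

0.2971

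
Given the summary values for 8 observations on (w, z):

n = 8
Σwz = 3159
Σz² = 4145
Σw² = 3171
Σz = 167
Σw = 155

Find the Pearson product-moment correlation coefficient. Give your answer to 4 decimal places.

-0.2304

r = (nΣwz − ΣwΣz) / √[(nΣw² − (Σw)²)(nΣz² − (Σz)²)]
Numerator: 8×3159 − 155×167 = -613
Denominator: √[(25368 − 24025)(33160 − 27889)] = √[1343 × 5271] = 2660.6302
r = -613 / 2660.6302 ≈ -0.2304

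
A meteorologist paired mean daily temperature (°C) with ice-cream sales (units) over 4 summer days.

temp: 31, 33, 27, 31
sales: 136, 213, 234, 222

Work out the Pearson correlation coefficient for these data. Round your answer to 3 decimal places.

-0.321

n = 4, Σx = 122, Σy = 805, Σx² = 3740, Σy² = 167905, Σxy = 24445
nΣxy − ΣxΣy = 97780 − 98210 = -430
nΣx² − (Σx)² = 14960 − 14884 = 76; nΣy² − (Σy)² = 671620 − 648025 = 23595
r = -430 / √(76 × 23595) = -430 / 1339.1116 ≈ -0.321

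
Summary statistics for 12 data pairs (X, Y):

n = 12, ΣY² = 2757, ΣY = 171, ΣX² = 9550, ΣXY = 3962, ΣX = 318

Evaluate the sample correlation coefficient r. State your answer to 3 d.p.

-0.950

r = (nΣXY − ΣXΣY) / √[(nΣX² − (ΣX)²)(nΣY² − (ΣY)²)]
Numerator: 12×3962 − 318×171 = -6834
Denominator: √[(114600 − 101124)(33084 − 29241)] = √[13476 × 3843] = 7196.4066
r = -6834 / 7196.4066 ≈ -0.950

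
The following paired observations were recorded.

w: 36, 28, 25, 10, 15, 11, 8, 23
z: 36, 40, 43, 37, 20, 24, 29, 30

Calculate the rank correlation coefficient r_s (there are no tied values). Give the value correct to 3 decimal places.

0.476

Rank w: 8, 7, 6, 2, 4, 3, 1, 5
Rank z: 5, 7, 8, 6, 1, 2, 3, 4
d = rank(w) − rank(z): 3, 0, -2, -4, 3, 1, -2, 1; Σd² = 44
ρ = 1 − 6Σd² / [n(n²−1)] = 1 − 6×44 / (8×63) = 1 − 264/504 ≈ 0.476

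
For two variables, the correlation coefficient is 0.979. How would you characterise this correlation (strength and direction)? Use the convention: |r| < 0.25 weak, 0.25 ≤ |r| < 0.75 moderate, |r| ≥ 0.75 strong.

r = 0.979 > 0 so the relationship is positive.
|r| = 0.979, which falls in the strong range.

strong positive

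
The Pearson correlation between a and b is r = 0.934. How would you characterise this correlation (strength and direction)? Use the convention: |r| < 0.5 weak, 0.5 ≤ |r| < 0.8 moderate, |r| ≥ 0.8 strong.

strong positive

r = 0.934 > 0 so the relationship is positive.
|r| = 0.934, which falls in the strong range.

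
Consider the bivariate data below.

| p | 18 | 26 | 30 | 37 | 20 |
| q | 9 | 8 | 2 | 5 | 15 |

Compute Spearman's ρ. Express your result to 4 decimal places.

-0.8000

Rank p: 1, 3, 4, 5, 2
Rank q: 4, 3, 1, 2, 5
d = rank(p) − rank(q): -3, 0, 3, 3, -3; Σd² = 36
ρ = 1 − 6Σd² / [n(n²−1)] = 1 − 6×36 / (5×24) = 1 − 216/120 ≈ -0.8000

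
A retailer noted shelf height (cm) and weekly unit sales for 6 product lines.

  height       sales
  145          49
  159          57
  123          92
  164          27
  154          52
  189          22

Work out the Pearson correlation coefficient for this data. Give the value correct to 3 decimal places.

-0.904

n = 6, Σx = 934, Σy = 299, Σx² = 147768, Σy² = 18031, Σxy = 44078
nΣxy − ΣxΣy = 264468 − 279266 = -14798
nΣx² − (Σx)² = 886608 − 872356 = 14252; nΣy² − (Σy)² = 108186 − 89401 = 18785
r = -14798 / √(14252 × 18785) = -14798 / 16362.2682 ≈ -0.904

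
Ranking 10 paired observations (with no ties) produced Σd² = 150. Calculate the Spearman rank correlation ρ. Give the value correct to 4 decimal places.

ρ = 1 − 6Σd² / [n(n²−1)] = 1 − 6×150 / (10×99)
  = 1 − 900/990 = 1 − 0.90909 ≈ 0.0909

0.0909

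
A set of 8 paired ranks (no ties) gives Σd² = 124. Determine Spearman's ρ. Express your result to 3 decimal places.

ρ = 1 − 6Σd² / [n(n²−1)] = 1 − 6×124 / (8×63)
  = 1 − 744/504 = 1 − 1.4762 ≈ -0.476

-0.476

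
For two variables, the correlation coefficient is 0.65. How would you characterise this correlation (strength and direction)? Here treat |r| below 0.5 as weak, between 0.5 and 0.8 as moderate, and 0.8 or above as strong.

moderate positive

r = 0.65 > 0 so the relationship is positive.
|r| = 0.65, which falls in the moderate range.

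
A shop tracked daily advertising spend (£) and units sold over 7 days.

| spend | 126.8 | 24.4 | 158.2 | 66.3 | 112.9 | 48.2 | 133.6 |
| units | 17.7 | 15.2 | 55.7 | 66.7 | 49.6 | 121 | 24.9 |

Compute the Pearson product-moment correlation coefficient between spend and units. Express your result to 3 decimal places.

-0.271

n = 7, Σx = 670.4, Σy = 350.8, Σx² = 79015.14, Σy² = 25816.88, Σxy = 30607.87
nΣxy − ΣxΣy = 214255.09 − 235176.32 = -20921.23
nΣx² − (Σx)² = 553105.98 − 449436.16 = 103669.82; nΣy² − (Σy)² = 180718.16 − 123060.64 = 57657.52
r = -20921.23 / √(103669.82 × 57657.52) = -20921.23 / 77313.2894 ≈ -0.271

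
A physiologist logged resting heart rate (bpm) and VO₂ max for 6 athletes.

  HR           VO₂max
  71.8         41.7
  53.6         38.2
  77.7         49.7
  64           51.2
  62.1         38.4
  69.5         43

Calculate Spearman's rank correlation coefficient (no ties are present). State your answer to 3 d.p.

Rank HR: 5, 1, 6, 3, 2, 4
Rank VO₂max: 3, 1, 5, 6, 2, 4
d = rank(HR) − rank(VO₂max): 2, 0, 1, -3, 0, 0; Σd² = 14
ρ = 1 − 6Σd² / [n(n²−1)] = 1 − 6×14 / (6×35) = 1 − 84/210 ≈ 0.600

0.600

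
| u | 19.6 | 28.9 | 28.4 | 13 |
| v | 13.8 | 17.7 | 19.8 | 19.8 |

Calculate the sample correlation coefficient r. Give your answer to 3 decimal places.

0.058

n = 4, Σu = 89.9, Σv = 71.1, Σu² = 2194.93, Σv² = 1287.81, Σuv = 1601.73
nΣuv − ΣuΣv = 6406.92 − 6391.89 = 15.03
nΣu² − (Σu)² = 8779.72 − 8082.01 = 697.71; nΣv² − (Σv)² = 5151.24 − 5055.21 = 96.03
r = 15.03 / √(697.71 × 96.03) = 15.03 / 258.8457 ≈ 0.058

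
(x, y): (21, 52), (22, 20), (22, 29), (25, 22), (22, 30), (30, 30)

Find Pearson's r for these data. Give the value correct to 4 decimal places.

n = 6, Σx = 142, Σy = 183, Σx² = 3418, Σy² = 6229, Σxy = 4280
nΣxy − ΣxΣy = 25680 − 25986 = -306
nΣx² − (Σx)² = 20508 − 20164 = 344; nΣy² − (Σy)² = 37374 − 33489 = 3885
r = -306 / √(344 × 3885) = -306 / 1156.0450 ≈ -0.2647

-0.2647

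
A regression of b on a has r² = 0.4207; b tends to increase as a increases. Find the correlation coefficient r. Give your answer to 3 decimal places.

0.649

|r| = √0.4207 = 0.649
The association is positive, so r = 0.649.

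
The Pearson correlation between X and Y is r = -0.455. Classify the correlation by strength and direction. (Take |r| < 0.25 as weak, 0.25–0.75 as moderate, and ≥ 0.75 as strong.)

moderate negative

r = -0.455 < 0 so the relationship is negative.
|r| = 0.455, which falls in the moderate range.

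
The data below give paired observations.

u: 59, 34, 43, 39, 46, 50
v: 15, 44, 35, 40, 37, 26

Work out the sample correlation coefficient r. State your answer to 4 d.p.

-0.9691

n = 6, Σu = 271, Σv = 197, Σu² = 12623, Σv² = 7031, Σuv = 8448
nΣuv − ΣuΣv = 50688 − 53387 = -2699
nΣu² − (Σu)² = 75738 − 73441 = 2297; nΣv² − (Σv)² = 42186 − 38809 = 3377
r = -2699 / √(2297 × 3377) = -2699 / 2785.1336 ≈ -0.9691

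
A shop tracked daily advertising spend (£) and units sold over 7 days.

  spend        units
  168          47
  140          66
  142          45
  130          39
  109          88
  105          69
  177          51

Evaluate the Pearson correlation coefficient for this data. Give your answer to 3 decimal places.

-0.611

n = 7, Σx = 971, Σy = 405, Σx² = 139123, Σy² = 25217, Σxy = 54460
nΣxy − ΣxΣy = 381220 − 393255 = -12035
nΣx² − (Σx)² = 973861 − 942841 = 31020; nΣy² − (Σy)² = 176519 − 164025 = 12494
r = -12035 / √(31020 × 12494) = -12035 / 19686.6422 ≈ -0.611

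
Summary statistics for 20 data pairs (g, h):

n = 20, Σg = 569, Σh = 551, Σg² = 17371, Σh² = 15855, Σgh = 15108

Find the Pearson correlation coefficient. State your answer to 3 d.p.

r = (nΣgh − ΣgΣh) / √[(nΣg² − (Σg)²)(nΣh² − (Σh)²)]
Numerator: 20×15108 − 569×551 = -11359
Denominator: √[(347420 − 323761)(317100 − 303601)] = √[23659 × 13499] = 17871.0056
r = -11359 / 17871.0056 ≈ -0.636

-0.636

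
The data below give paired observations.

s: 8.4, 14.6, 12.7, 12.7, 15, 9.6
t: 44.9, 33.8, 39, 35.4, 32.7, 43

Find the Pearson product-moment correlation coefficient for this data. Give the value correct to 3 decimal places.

-0.973

n = 6, Σs = 73, Σt = 228.8, Σs² = 923.46, Σt² = 8850.9, Σst = 2718.82
nΣst − ΣsΣt = 16312.92 − 16702.4 = -389.48
nΣs² − (Σs)² = 5540.76 − 5329 = 211.76; nΣt² − (Σt)² = 53105.4 − 52349.44 = 755.96
r = -389.48 / √(211.76 × 755.96) = -389.48 / 400.1026 ≈ -0.973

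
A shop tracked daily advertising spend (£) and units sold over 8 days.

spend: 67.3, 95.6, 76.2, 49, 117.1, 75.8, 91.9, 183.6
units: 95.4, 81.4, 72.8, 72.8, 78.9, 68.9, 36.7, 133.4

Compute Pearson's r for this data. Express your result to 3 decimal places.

n = 8, Σx = 756.5, Σy = 640.3, Σx² = 83488.71, Σy² = 56441.67, Σxy = 65643.6
nΣxy − ΣxΣy = 525148.8 − 484386.95 = 40761.85
nΣx² − (Σx)² = 667909.68 − 572292.25 = 95617.43; nΣy² − (Σy)² = 451533.36 − 409984.09 = 41549.27
r = 40761.85 / √(95617.43 × 41549.27) = 40761.85 / 63030.4245 ≈ 0.647

0.647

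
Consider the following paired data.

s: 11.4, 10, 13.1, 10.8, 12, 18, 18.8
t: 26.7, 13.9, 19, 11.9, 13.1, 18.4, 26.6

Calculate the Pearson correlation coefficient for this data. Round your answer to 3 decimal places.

0.515

n = 7, Σs = 94.1, Σt = 129.6, Σs² = 1339.65, Σt² = 2626.44, Σst = 1809.28
nΣst − ΣsΣt = 12664.96 − 12195.36 = 469.6
nΣs² − (Σs)² = 9377.55 − 8854.81 = 522.74; nΣt² − (Σt)² = 18385.08 − 16796.16 = 1588.92
r = 469.6 / √(522.74 × 1588.92) = 469.6 / 911.3682 ≈ 0.515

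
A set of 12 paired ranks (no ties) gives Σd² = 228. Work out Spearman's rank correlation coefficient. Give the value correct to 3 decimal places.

0.203

ρ = 1 − 6Σd² / [n(n²−1)] = 1 − 6×228 / (12×143)
  = 1 − 1368/1716 = 1 − 0.7972 ≈ 0.203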